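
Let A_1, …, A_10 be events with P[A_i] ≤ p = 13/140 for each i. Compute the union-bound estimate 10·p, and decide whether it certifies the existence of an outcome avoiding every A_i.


Union bound: P[∪_{i=1}^{10} A_i] ≤ Σ_i P[A_i] ≤ 10·p = 10·(13/140) = 13/14.
Numerically: 13/14 ≈ 0.929.
Is 13/14 < 1? YES.
Since P[∪ A_i] ≤ 13/14 < 1, the complement has P[∩ A_i^c] ≥ 1 − 13/14 = 1/14 > 0, so some outcome avoids every A_i.

10·p = 13/14 ≈ 0.929; existence CERTIFIED by the union bound.


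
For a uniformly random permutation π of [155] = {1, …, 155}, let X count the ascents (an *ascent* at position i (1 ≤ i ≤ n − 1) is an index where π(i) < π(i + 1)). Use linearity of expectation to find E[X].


Write X = Σ X_I over i = 1, …, 154, with X_I the indicator of one ascent.
There are 154 indicators.
For each fixed i, the pair (π(i), π(i+1)) is a uniformly random ordered pair of distinct values from {1, …, 155}; by symmetry P[π(i) < π(i+1)] = 1/2.
By linearity: E[X] = 154 · (1/2) = (155 − 1) · (1/2) = 77 ≈ 77.00000.

E[X] = 77 = 77.00000.


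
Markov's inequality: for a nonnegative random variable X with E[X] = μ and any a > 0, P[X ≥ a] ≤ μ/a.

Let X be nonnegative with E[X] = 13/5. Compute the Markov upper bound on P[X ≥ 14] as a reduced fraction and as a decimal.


μ = E[X] = 13/5, a = 14.
Markov: P[X ≥ 14] ≤ μ/a = (13/5)/14 = 13/70.
Numerically: ≈ 0.1857.
(Since a = 14 > μ = 2.6000, the bound 13/70 is < 1 and informative.)

P[X ≥ 14] ≤ 13/70 ≈ 0.1857.


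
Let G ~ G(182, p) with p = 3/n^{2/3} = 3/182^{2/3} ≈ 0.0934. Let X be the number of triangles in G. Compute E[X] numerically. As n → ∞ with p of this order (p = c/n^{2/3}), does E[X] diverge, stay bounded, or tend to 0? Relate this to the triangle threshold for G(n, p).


Number of potential triangles: C(182, 3) = 988260.
Each occurs with probability p³ ≈ (0.0934)³ ≈ 8.15119e-04.
By linearity: E[X] = C(182, 3)·p³ ≈ 988260 · 8.15119e-04 ≈ 805.549.
Since α = 2/3 < 1, p = c/n^{2/3} ≫ 1/n is above the triangle threshold p ~ 1/n. Asymptotically E[X] ~ (c³/6)·n^{3(1−α)} = (3³/6)·n^{1} → ∞; triangles are abundant w.h.p.

E[X] ≈ 805.549; in regime p = Θ(1/n^{2/3}) E[X] diverges (above the triangle threshold p ~ 1/n).


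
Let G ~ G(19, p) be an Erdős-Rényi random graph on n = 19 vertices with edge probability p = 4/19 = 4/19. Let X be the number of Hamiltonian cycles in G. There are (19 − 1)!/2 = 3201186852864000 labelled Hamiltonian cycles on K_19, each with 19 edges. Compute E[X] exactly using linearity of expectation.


K_19 has (19 − 1)!/2 = 3201186852864000 labelled Hamiltonian cycles.
For each such Hamiltonian cycle H, let X_H = 1 if all 19 edges of H are present in G. Then P[X_H = 1] = p^{19} = (4/19)^{19} = 274877906944/1978419655660313589123979.
By linearity of expectation: E[X] = Σ_H E[X_H] = 3201186852864000 · p^{19} = 3201186852864000 · 274877906944/1978419655660313589123979 = 879935541851906811887616000/1978419655660313589123979.
Numerically: E[X] ≈ 444.8.

E[X] = 3201186852864000 · (4/19)^{19} = 879935541851906811887616000/1978419655660313589123979 ≈ 444.8.


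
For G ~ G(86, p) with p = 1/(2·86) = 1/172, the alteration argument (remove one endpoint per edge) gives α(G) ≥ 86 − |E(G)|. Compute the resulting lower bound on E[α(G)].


E[|E(G)|] = C(86, 2)·p = 3655 · (1/172) = 85/4.
E[α(G)] ≥ n − E[|E(G)|] = 86 − 85/4 = 259/4.
Numerically: ≈ 64.750000.
(This is only a lower bound; the true E[α(G)] may be larger.)

E[α(G)] ≥ 259/4 ≈ 64.750000.


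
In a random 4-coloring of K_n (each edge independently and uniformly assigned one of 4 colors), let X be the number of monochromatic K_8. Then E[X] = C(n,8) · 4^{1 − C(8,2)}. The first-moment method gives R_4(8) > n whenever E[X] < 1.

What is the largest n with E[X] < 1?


We need C(n, 8) · 4^{1 − 28} < 1, i.e. C(n, 8) < 4^{28 − 1} = 18014398509481984.
Check values of n near the boundary:
  n = 406: C(406, 8) = 17082453897995850; 17082453897995850 < 18014398509481984? YES
  n = 407: C(407, 8) = 17424959239309050; 17424959239309050 < 18014398509481984? YES
  n = 408: C(408, 8) = 17773458424095231; 17773458424095231 < 18014398509481984? YES
  n = 409: C(409, 8) = 18128041135797879; 18128041135797879 < 18014398509481984? NO
The largest n with C(n, 8) < 18014398509481984 is n = 408 (where E[X] = 17773458424095231/18014398509481984 ≈ 0.987). Hence R_4(8) > 408, i.e. R_4(8) ≥ 409.

Largest n = 408; hence R_4(8) > 408.


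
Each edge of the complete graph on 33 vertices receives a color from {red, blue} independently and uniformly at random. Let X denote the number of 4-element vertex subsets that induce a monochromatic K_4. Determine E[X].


Let X = Σ_S X_S over the C(33, 4) = 40920 subsets S of size 4, where X_S = 1 if the K_4 on S is monochromatic.
For a fixed S, the K_4 on S has C(4, 2) = 6 edges. P[all 6 edges red] = (1/2)^6, and likewise for blue, so P[monochromatic] = 2·(1/2)^6 = 2^{1 − 6} = 1/32.
Summing: E[X] = C(33, 4) · 2^{1 − 6} = 40920 · 1/32 = 5115/4.
Numerically: E[X] ≈ 1278.750000.

E[X] = C(33,4)·2^(1−C(4,2)) = 5115/4 ≈ 1278.750000.


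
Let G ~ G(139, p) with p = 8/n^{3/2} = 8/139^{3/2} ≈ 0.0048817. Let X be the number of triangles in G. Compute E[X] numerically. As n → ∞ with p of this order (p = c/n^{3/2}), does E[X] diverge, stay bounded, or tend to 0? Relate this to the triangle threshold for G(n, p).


Number of potential triangles: C(139, 3) = 437989.
Each occurs with probability p³ ≈ (0.0048817)³ ≈ 1.1633312e-07.
By linearity: E[X] = C(139, 3)·p³ ≈ 437989 · 1.1633312e-07 ≈ 0.05095.
Since α = 3/2 > 1, p = c/n^{3/2} = o(1/n) is below the triangle threshold p ~ 1/n. Asymptotically E[X] ~ (c³/6)·n^{3(1−α)} = (8³/6)·n^{-1.5} → 0, so by Markov's inequality G has no triangles w.h.p.

E[X] ≈ 0.05095; in regime p = Θ(1/n^{3/2}) E[X] tends to 0 (below the triangle threshold p ~ 1/n).


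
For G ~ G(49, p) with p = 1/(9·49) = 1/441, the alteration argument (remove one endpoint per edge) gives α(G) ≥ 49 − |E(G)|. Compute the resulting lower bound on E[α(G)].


E[|E(G)|] = C(49, 2)·p = 1176 · (1/441) = 8/3.
E[α(G)] ≥ n − E[|E(G)|] = 49 − 8/3 = 139/3.
Numerically: ≈ 46.333333.
(This is only a lower bound; the true E[α(G)] may be larger.)

E[α(G)] ≥ 139/3 ≈ 46.333333.


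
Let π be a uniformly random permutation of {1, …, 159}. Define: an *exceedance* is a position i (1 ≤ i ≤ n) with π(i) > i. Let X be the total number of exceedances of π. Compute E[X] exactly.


Write X = Σ_{i=1}^{159} X_i, where X_i = 1_{π(i) > i}.
For each fixed i, π(i) is uniform over {1, …, 159} (marginal of a uniform permutation), so P[π(i) > i] = (n − i)/n. Summing: Σ_{i=1}^{159} (n − i)/n = (0 + 1 + … + 158)/159 = 159(159 − 1)/(2·159) = (159 − 1)/2.
Hence E[X] = Σ_{i=1}^{159} (159 − i)/159 = 79 ≈ 79.0000.

E[X] = 79 = 79.0000.


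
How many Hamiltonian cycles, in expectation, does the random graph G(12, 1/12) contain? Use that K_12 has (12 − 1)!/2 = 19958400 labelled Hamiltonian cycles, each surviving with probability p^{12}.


K_12 has (12 − 1)!/2 = 19958400 labelled Hamiltonian cycles.
For each such Hamiltonian cycle H, let X_H = 1 if all 12 edges of H are present in G. Then P[X_H = 1] = p^{12} = (1/12)^{12} = 1/8916100448256.
By linearity: E[X] = Σ_H E[X_H] = 19958400 · p^{12} = 19958400 · 1/8916100448256 = 1925/859963392.
Numerically: E[X] ≈ 2.238e-06.

E[X] = 19958400 · (1/12)^{12} = 1925/859963392 ≈ 2.238e-06.


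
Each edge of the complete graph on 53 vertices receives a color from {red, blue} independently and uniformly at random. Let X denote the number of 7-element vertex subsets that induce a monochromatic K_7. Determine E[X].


Let X = Σ_S X_S over the C(53, 7) = 154143080 subsets S of size 7, where X_S = 1 if the K_7 on S is monochromatic.
For a fixed S, the K_7 on S has C(7, 2) = 21 edges. P[all 21 edges red] = (1/2)^21, and likewise for blue, so P[monochromatic] = 2·(1/2)^21 = 2^{1 − 21} = 1/1048576.
By linearity of expectation: E[X] = C(53, 7) · 2^{1 − 21} = 154143080 · 1/1048576 = 19267885/131072.
Numerically: E[X] ≈ 147.002296.

E[X] = C(53,7)·2^(1−C(7,2)) = 19267885/131072 ≈ 147.002296.


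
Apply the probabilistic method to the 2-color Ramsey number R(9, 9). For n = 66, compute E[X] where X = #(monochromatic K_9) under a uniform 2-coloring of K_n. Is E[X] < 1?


E[X] = C(66, 9) · 2^{1 − 36} = 37014131440 · 2^{−35} = 37014131440/34359738368.
As a reduced fraction: E[X] = 2313383215/2147483648 ≈ 1.0772530.
Is E[X] < 1? NO.
Since E[X] ≥ 1, the first-moment bound is inconclusive at n = 66; it does NOT by itself certify R(9, 9) > 66.

E[X] = 2313383215/2147483648 ≈ 1.0772530; E[X] ≥ 1; first-moment method inconclusive here.


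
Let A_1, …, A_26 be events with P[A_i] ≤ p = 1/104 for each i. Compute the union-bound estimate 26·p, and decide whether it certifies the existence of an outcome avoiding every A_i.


Union bound: P[∪_{i=1}^{26} A_i] ≤ Σ_i P[A_i] ≤ 26·p = 26·(1/104) = 1/4.
Numerically: 1/4 ≈ 0.25000.
Is 1/4 < 1? YES.
Since P[∪ A_i] ≤ 1/4 < 1, the complement has P[∩ A_i^c] ≥ 1 − 1/4 = 3/4 > 0, so some outcome avoids every A_i.

26·p = 1/4 ≈ 0.25000; existence CERTIFIED by the union bound.


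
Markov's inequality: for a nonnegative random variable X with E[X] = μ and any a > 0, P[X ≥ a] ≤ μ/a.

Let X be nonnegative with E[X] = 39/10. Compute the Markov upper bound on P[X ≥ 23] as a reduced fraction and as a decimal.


μ = E[X] = 39/10, a = 23.
Markov: P[X ≥ 23] ≤ μ/a = (39/10)/23 = 39/230.
Numerically: ≈ 0.1696.
(Since a = 23 > μ = 3.9000, the bound 39/230 is < 1 and informative.)

P[X ≥ 23] ≤ 39/230 ≈ 0.1696.


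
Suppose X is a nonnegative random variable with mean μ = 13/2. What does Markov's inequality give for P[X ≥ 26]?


μ = E[X] = 13/2, a = 26.
Markov: P[X ≥ 26] ≤ μ/a = (13/2)/26 = 1/4.
Numerically: ≈ 0.250.
(Since a = 26 > μ = 6.500, the bound 1/4 is < 1 and informative.)

P[X ≥ 26] ≤ 1/4 ≈ 0.250.


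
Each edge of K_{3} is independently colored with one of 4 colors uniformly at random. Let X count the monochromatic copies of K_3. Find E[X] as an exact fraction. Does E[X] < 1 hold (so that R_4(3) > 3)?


E[X] = C(3, 3) · 4^{1 − 3} = 1 · 4^{−2} = 1/16.
As a reduced fraction: E[X] = 1/16 ≈ 0.062.
Is E[X] < 1? YES.
Since E[X] < 1, there exists a 4-coloring of K_{3} with no monochromatic K_3; hence R_4(3) > 3.

E[X] = 1/16 ≈ 0.062; E[X] < 1, so R_4(3) > 3.


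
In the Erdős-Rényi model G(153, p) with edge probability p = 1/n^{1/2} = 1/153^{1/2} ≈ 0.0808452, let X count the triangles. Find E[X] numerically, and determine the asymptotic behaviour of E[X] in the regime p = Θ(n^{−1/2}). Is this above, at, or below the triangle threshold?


Number of potential triangles: C(153, 3) = 585276.
Each occurs with probability p³ ≈ (0.0808452)³ ≈ 5.28400055e-04.
By linearity: E[X] = C(153, 3)·p³ ≈ 585276 · 5.28400055e-04 ≈ 309.259870.
Since α = 1/2 < 1, p = c/n^{1/2} ≫ 1/n is above the triangle threshold p ~ 1/n. Asymptotically E[X] ~ (c³/6)·n^{3(1−α)} = (1³/6)·n^{1.5} → ∞; triangles are abundant w.h.p.

E[X] ≈ 309.259870; in regime p = Θ(1/n^{1/2}) E[X] diverges (above the triangle threshold p ~ 1/n).


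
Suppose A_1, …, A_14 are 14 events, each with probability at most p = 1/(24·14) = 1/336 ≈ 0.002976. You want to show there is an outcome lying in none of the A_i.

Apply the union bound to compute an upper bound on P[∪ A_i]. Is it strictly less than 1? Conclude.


Union bound: P[∪_{i=1}^{14} A_i] ≤ Σ_i P[A_i] ≤ 14·p = 14·(1/336) = 1/24.
Numerically: 1/24 ≈ 0.041667.
Is 1/24 < 1? YES.
Since P[∪ A_i] ≤ 1/24 < 1, the complement has P[∩ A_i^c] ≥ 1 − 1/24 = 23/24 > 0, so some outcome avoids every A_i.

14·p = 1/24 ≈ 0.041667; existence CERTIFIED by the union bound.


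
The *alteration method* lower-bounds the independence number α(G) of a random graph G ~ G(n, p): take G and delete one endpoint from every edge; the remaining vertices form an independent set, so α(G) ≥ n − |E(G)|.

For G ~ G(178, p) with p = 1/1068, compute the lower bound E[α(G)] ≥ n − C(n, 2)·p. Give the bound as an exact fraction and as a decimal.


E[|E(G)|] = C(178, 2)·p = 15753 · (1/1068) = 59/4.
E[α(G)] ≥ n − E[|E(G)|] = 178 − 59/4 = 653/4.
Numerically: ≈ 163.250.
(This is only a lower bound; the true E[α(G)] may be larger.)

E[α(G)] ≥ 653/4 ≈ 163.250.


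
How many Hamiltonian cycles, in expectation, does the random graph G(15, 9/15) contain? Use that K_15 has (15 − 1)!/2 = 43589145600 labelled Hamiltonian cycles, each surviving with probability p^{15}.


K_15 has (15 − 1)!/2 = 43589145600 labelled Hamiltonian cycles.
For each such Hamiltonian cycle H, let X_H = 1 if all 15 edges of H are present in G. Then P[X_H = 1] = p^{15} = (3/5)^{15} = 14348907/30517578125.
Summing the indicators: E[X] = Σ_H E[X_H] = 43589145600 · p^{15} = 43589145600 · 14348907/30517578125 = 25018263856954368/1220703125.
Numerically: E[X] ≈ 2.0495e+07.

E[X] = 43589145600 · (3/5)^{15} = 25018263856954368/1220703125 ≈ 2.0495e+07.


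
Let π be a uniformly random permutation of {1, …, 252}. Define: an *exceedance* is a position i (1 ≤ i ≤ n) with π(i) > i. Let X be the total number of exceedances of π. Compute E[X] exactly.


Write X = Σ_{i=1}^{252} X_i, where X_i = 1_{π(i) > i}.
For each fixed i, π(i) is uniform over {1, …, 252} (marginal of a uniform permutation), so P[π(i) > i] = (n − i)/n. Summing: Σ_{i=1}^{252} (n − i)/n = (0 + 1 + … + 251)/252 = 252(252 − 1)/(2·252) = (252 − 1)/2.
Hence E[X] = Σ_{i=1}^{252} (252 − i)/252 = 251/2 ≈ 125.50000.

E[X] = 251/2 = 125.50000.


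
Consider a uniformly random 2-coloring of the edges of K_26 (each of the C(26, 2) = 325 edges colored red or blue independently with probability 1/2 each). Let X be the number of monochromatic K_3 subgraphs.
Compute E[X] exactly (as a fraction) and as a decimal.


Let X = Σ_S X_S over the C(26, 3) = 2600 subsets S of size 3, where X_S = 1 if the K_3 on S is monochromatic.
For a fixed S, the K_3 on S has C(3, 2) = 3 edges. P[all 3 edges red] = (1/2)^3, and likewise for blue, so P[monochromatic] = 2·(1/2)^3 = 2^{1 − 3} = 1/4.
Summing: E[X] = C(26, 3) · 2^{1 − 3} = 2600 · 1/4 = 650.
Numerically: E[X] ≈ 650.000.

E[X] = C(26,3)·2^(1−C(3,2)) = 650 ≈ 650.000.


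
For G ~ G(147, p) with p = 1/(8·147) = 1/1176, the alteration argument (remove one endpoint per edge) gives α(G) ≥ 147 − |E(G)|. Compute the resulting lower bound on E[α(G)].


E[|E(G)|] = C(147, 2)·p = 10731 · (1/1176) = 73/8.
E[α(G)] ≥ n − E[|E(G)|] = 147 − 73/8 = 1103/8.
Numerically: ≈ 137.875.
(This is only a lower bound; the true E[α(G)] may be larger.)

E[α(G)] ≥ 1103/8 ≈ 137.875.


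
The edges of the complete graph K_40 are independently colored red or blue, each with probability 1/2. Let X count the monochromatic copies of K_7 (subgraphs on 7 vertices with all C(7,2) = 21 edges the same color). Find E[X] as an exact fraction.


Let X = Σ_S X_S over the C(40, 7) = 18643560 subsets S of size 7, where X_S = 1 if the K_7 on S is monochromatic.
For a fixed S, the K_7 on S has C(7, 2) = 21 edges. P[all 21 edges red] = (1/2)^21, and likewise for blue, so P[monochromatic] = 2·(1/2)^21 = 2^{1 − 21} = 1/1048576.
By linearity of expectation: E[X] = C(40, 7) · 2^{1 − 21} = 18643560 · 1/1048576 = 2330445/131072.
Numerically: E[X] ≈ 17.780.

E[X] = C(40,7)·2^(1−C(7,2)) = 2330445/131072 ≈ 17.780.


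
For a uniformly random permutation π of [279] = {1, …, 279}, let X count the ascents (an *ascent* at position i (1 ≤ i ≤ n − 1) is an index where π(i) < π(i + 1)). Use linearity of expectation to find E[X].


Write X = Σ X_I over i = 1, …, 278, with X_I the indicator of one ascent.
There are 278 indicators.
For each fixed i, the pair (π(i), π(i+1)) is a uniformly random ordered pair of distinct values from {1, …, 279}; by symmetry P[π(i) < π(i+1)] = 1/2.
By linearity: E[X] = 278 · (1/2) = (279 − 1) · (1/2) = 139 ≈ 139.0000.

E[X] = 139 = 139.0000.


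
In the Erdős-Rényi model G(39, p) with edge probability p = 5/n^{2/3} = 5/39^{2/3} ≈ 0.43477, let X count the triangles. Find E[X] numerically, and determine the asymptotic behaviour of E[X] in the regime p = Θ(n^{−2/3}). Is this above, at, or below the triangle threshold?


Number of potential triangles: C(39, 3) = 9139.
Each occurs with probability p³ ≈ (0.43477)³ ≈ 8.2182774e-02.
By linearity: E[X] = C(39, 3)·p³ ≈ 9139 · 8.2182774e-02 ≈ 751.06838.
Since α = 2/3 < 1, p = c/n^{2/3} ≫ 1/n is above the triangle threshold p ~ 1/n. Asymptotically E[X] ~ (c³/6)·n^{3(1−α)} = (5³/6)·n^{1} → ∞; triangles are abundant w.h.p.

E[X] ≈ 751.06838; in regime p = Θ(1/n^{2/3}) E[X] diverges (above the triangle threshold p ~ 1/n).


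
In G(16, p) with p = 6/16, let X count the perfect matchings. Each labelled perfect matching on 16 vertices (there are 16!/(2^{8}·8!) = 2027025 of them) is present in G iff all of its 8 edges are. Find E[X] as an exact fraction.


K_16 has 16!/(2^{8}·8!) = 2027025 labelled perfect matchings.
For each such perfect matching H, let X_H = 1 if all 8 edges of H are present in G. Then P[X_H = 1] = p^{8} = (3/8)^{8} = 6561/16777216.
By linearity of expectation: E[X] = Σ_H E[X_H] = 2027025 · p^{8} = 2027025 · 6561/16777216 = 13299311025/16777216.
Numerically: E[X] ≈ 792.7.

E[X] = 2027025 · (3/8)^{8} = 13299311025/16777216 ≈ 792.7.


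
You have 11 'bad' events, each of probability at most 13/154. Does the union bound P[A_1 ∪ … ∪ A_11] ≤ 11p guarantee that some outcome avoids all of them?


Union bound: P[∪_{i=1}^{11} A_i] ≤ Σ_i P[A_i] ≤ 11·p = 11·(13/154) = 13/14.
Numerically: 13/14 ≈ 0.92857.
Is 13/14 < 1? YES.
Since P[∪ A_i] ≤ 13/14 < 1, the complement has P[∩ A_i^c] ≥ 1 − 13/14 = 1/14 > 0, so some outcome avoids every A_i.

11·p = 13/14 ≈ 0.92857; existence CERTIFIED by the union bound.


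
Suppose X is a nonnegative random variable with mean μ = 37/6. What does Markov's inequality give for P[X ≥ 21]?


μ = E[X] = 37/6, a = 21.
Markov: P[X ≥ 21] ≤ μ/a = (37/6)/21 = 37/126.
Numerically: ≈ 0.2937.
(Since a = 21 > μ = 6.1667, the bound 37/126 is < 1 and informative.)

P[X ≥ 21] ≤ 37/126 ≈ 0.2937.


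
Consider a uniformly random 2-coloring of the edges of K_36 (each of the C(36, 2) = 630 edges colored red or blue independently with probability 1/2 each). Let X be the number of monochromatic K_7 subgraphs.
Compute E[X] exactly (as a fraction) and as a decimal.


Let X = Σ_S X_S over the C(36, 7) = 8347680 subsets S of size 7, where X_S = 1 if the K_7 on S is monochromatic.
For a fixed S, the K_7 on S has C(7, 2) = 21 edges. P[all 21 edges red] = (1/2)^21, and likewise for blue, so P[monochromatic] = 2·(1/2)^21 = 2^{1 − 21} = 1/1048576.
By linearity of expectation: E[X] = C(36, 7) · 2^{1 − 21} = 8347680 · 1/1048576 = 260865/32768.
Numerically: E[X] ≈ 7.961.

E[X] = C(36,7)·2^(1−C(7,2)) = 260865/32768 ≈ 7.961.


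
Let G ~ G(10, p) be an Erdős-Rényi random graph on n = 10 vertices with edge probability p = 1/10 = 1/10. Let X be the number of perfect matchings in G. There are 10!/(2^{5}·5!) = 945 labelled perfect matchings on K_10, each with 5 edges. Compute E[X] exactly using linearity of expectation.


K_10 has 10!/(2^{5}·5!) = 945 labelled perfect matchings.
For each such perfect matching H, let X_H = 1 if all 5 edges of H are present in G. Then P[X_H = 1] = p^{5} = (1/10)^{5} = 1/100000.
By linearity of expectation: E[X] = Σ_H E[X_H] = 945 · p^{5} = 945 · 1/100000 = 189/20000.
Numerically: E[X] ≈ 0.00945.

E[X] = 945 · (1/10)^{5} = 189/20000 ≈ 0.00945.


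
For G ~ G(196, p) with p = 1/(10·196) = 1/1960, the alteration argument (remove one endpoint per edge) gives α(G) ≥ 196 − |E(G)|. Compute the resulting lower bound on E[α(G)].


E[|E(G)|] = C(196, 2)·p = 19110 · (1/1960) = 39/4.
E[α(G)] ≥ n − E[|E(G)|] = 196 − 39/4 = 745/4.
Numerically: ≈ 186.2500.
(This is only a lower bound; the true E[α(G)] may be larger.)

E[α(G)] ≥ 745/4 ≈ 186.2500.


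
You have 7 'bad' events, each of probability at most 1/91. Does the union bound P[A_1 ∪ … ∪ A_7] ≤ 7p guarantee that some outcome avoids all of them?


Union bound: P[∪_{i=1}^{7} A_i] ≤ Σ_i P[A_i] ≤ 7·p = 7·(1/91) = 1/13.
Numerically: 1/13 ≈ 0.0769231.
Is 1/13 < 1? YES.
Since P[∪ A_i] ≤ 1/13 < 1, the complement has P[∩ A_i^c] ≥ 1 − 1/13 = 12/13 > 0, so some outcome avoids every A_i.

7·p = 1/13 ≈ 0.0769231; existence CERTIFIED by the union bound.


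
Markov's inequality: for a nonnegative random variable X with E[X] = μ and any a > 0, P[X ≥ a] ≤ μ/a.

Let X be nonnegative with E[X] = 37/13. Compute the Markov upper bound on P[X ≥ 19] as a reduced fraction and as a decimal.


μ = E[X] = 37/13, a = 19.
Markov: P[X ≥ 19] ≤ μ/a = (37/13)/19 = 37/247.
Numerically: ≈ 0.150.
(Since a = 19 > μ = 2.846, the bound 37/247 is < 1 and informative.)

P[X ≥ 19] ≤ 37/247 ≈ 0.150.


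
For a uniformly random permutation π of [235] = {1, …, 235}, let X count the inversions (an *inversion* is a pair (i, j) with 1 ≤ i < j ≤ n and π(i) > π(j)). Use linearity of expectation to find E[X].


Write X = Σ X_I over the C(235, 2) = 27495 pairs i < j, with X_I the indicator of one inversion.
There are 27495 indicators.
For each fixed pair i < j, the values π(i) and π(j) are two distinct elements of {1, …, 235} in uniformly random order; by symmetry P[π(i) > π(j)] = 1/2.
By linearity: E[X] = 27495 · (1/2) = C(235, 2) · (1/2) = 27495/2 = 27495/2 ≈ 13747.500.

E[X] = 27495/2 = 13747.500.


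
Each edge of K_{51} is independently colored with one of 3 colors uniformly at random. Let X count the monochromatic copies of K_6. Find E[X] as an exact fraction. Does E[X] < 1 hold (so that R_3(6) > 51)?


E[X] = C(51, 6) · 3^{1 − 15} = 18009460 · 3^{−14} = 18009460/4782969.
As a reduced fraction: E[X] = 18009460/4782969 ≈ 3.7653.
Is E[X] < 1? NO.
Since E[X] ≥ 1, the first-moment bound is inconclusive at n = 51; it does NOT by itself certify R_3(6) > 51.

E[X] = 18009460/4782969 ≈ 3.7653; E[X] ≥ 1; first-moment method inconclusive here.


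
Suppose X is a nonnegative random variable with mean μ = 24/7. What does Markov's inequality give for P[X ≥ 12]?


μ = E[X] = 24/7, a = 12.
Markov: P[X ≥ 12] ≤ μ/a = (24/7)/12 = 2/7.
Numerically: ≈ 0.285714.
(Since a = 12 > μ = 3.428571, the bound 2/7 is < 1 and informative.)

P[X ≥ 12] ≤ 2/7 ≈ 0.285714.


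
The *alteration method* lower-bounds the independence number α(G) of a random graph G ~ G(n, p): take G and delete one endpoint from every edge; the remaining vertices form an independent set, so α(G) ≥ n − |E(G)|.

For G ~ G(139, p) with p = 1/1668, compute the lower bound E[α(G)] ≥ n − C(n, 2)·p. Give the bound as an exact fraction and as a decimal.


E[|E(G)|] = C(139, 2)·p = 9591 · (1/1668) = 23/4.
E[α(G)] ≥ n − E[|E(G)|] = 139 − 23/4 = 533/4.
Numerically: ≈ 133.250.
(This is only a lower bound; the true E[α(G)] may be larger.)

E[α(G)] ≥ 533/4 ≈ 133.250.


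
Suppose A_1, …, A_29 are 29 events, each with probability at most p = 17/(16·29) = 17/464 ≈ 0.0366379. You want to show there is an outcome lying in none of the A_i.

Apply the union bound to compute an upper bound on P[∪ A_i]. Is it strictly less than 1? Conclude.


Union bound: P[∪_{i=1}^{29} A_i] ≤ Σ_i P[A_i] ≤ 29·p = 29·(17/464) = 17/16.
Numerically: 17/16 ≈ 1.0625000.
Is 17/16 < 1? NO.
Since the bound 17/16 is ≥ 1, the union bound is uninformative here; it does NOT by itself certify existence.

29·p = 17/16 ≈ 1.0625000; existence NOT certified by the union bound.


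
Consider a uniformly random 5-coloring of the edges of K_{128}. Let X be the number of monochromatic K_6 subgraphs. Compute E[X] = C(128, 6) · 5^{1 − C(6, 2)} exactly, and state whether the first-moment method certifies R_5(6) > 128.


E[X] = C(128, 6) · 5^{1 − 15} = 5423611200 · 5^{−14} = 5423611200/6103515625.
As a reduced fraction: E[X] = 216944448/244140625 ≈ 0.88860.
Is E[X] < 1? YES.
Since E[X] < 1, there exists a 5-coloring of K_{128} with no monochromatic K_6; hence R_5(6) > 128.

E[X] = 216944448/244140625 ≈ 0.88860; E[X] < 1, so R_5(6) > 128.


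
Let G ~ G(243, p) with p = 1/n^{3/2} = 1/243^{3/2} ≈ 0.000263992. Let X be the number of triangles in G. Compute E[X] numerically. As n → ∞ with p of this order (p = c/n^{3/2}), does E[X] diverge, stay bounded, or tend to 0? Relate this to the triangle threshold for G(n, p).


Number of potential triangles: C(243, 3) = 2362041.
Each occurs with probability p³ ≈ (0.000263992)³ ≈ 1.83980489e-11.
By linearity: E[X] = C(243, 3)·p³ ≈ 2362041 · 1.83980489e-11 ≈ 0.000043.
Since α = 3/2 > 1, p = c/n^{3/2} = o(1/n) is below the triangle threshold p ~ 1/n. Asymptotically E[X] ~ (c³/6)·n^{3(1−α)} = (1³/6)·n^{-1.5} → 0, so by Markov's inequality G has no triangles w.h.p.

E[X] ≈ 0.000043; in regime p = Θ(1/n^{3/2}) E[X] tends to 0 (below the triangle threshold p ~ 1/n).


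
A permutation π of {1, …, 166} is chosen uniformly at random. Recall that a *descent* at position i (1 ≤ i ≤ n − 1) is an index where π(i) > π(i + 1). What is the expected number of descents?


Write X = Σ X_I over i = 1, …, 165, with X_I the indicator of one descent.
There are 165 indicators.
For each fixed i, the pair (π(i), π(i+1)) is a uniformly random ordered pair of distinct values from {1, …, 166}; by symmetry P[π(i) > π(i+1)] = 1/2.
By linearity: E[X] = 165 · (1/2) = (166 − 1) · (1/2) = 165/2 ≈ 82.5000.

E[X] = 165/2 = 82.5000.


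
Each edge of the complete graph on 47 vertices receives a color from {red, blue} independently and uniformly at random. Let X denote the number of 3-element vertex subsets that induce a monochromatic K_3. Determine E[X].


Let X = Σ_S X_S over the C(47, 3) = 16215 subsets S of size 3, where X_S = 1 if the K_3 on S is monochromatic.
For a fixed S, the K_3 on S has C(3, 2) = 3 edges. P[all 3 edges red] = (1/2)^3, and likewise for blue, so P[monochromatic] = 2·(1/2)^3 = 2^{1 − 3} = 1/4.
By linearity of expectation: E[X] = C(47, 3) · 2^{1 − 3} = 16215 · 1/4 = 16215/4.
Numerically: E[X] ≈ 4053.750000.

E[X] = C(47,3)·2^(1−C(3,2)) = 16215/4 ≈ 4053.750000.


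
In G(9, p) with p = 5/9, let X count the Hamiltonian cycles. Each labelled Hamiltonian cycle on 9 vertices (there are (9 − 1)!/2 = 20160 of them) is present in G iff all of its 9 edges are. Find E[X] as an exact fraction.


K_9 has (9 − 1)!/2 = 20160 labelled Hamiltonian cycles.
For each such Hamiltonian cycle H, let X_H = 1 if all 9 edges of H are present in G. Then P[X_H = 1] = p^{9} = (5/9)^{9} = 1953125/387420489.
By linearity of expectation: E[X] = Σ_H E[X_H] = 20160 · p^{9} = 20160 · 1953125/387420489 = 4375000000/43046721.
Numerically: E[X] ≈ 101.634.

E[X] = 20160 · (5/9)^{9} = 4375000000/43046721 ≈ 101.634.


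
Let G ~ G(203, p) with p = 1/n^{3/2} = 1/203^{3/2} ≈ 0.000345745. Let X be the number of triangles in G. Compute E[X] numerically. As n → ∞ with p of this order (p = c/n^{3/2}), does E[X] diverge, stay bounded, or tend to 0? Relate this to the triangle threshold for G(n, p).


Number of potential triangles: C(203, 3) = 1373701.
Each occurs with probability p³ ≈ (0.000345745)³ ≈ 4.13302307e-11.
By linearity: E[X] = C(203, 3)·p³ ≈ 1373701 · 4.13302307e-11 ≈ 0.000057.
Since α = 3/2 > 1, p = c/n^{3/2} = o(1/n) is below the triangle threshold p ~ 1/n. Asymptotically E[X] ~ (c³/6)·n^{3(1−α)} = (1³/6)·n^{-1.5} → 0, so by Markov's inequality G has no triangles w.h.p.

E[X] ≈ 0.000057; in regime p = Θ(1/n^{3/2}) E[X] tends to 0 (below the triangle threshold p ~ 1/n).


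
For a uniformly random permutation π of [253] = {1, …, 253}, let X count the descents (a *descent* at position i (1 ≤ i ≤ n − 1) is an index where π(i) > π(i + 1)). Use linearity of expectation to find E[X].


Write X = Σ X_I over i = 1, …, 252, with X_I the indicator of one descent.
There are 252 indicators.
For each fixed i, the pair (π(i), π(i+1)) is a uniformly random ordered pair of distinct values from {1, …, 253}; by symmetry P[π(i) > π(i+1)] = 1/2.
By linearity: E[X] = 252 · (1/2) = (253 − 1) · (1/2) = 126 ≈ 126.000000.

E[X] = 126 = 126.000000.


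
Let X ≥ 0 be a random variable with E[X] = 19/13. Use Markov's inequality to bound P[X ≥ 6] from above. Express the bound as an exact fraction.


μ = E[X] = 19/13, a = 6.
Markov: P[X ≥ 6] ≤ μ/a = (19/13)/6 = 19/78.
Numerically: ≈ 0.244.
(Since a = 6 > μ = 1.462, the bound 19/78 is < 1 and informative.)

P[X ≥ 6] ≤ 19/78 ≈ 0.244.


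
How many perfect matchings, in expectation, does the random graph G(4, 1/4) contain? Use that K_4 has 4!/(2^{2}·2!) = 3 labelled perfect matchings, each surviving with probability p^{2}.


K_4 has 4!/(2^{2}·2!) = 3 labelled perfect matchings.
For each such perfect matching H, let X_H = 1 if all 2 edges of H are present in G. Then P[X_H = 1] = p^{2} = (1/4)^{2} = 1/16.
By linearity of expectation: E[X] = Σ_H E[X_H] = 3 · p^{2} = 3 · 1/16 = 3/16.
Numerically: E[X] ≈ 0.1875.

E[X] = 3 · (1/4)^{2} = 3/16 ≈ 0.1875.


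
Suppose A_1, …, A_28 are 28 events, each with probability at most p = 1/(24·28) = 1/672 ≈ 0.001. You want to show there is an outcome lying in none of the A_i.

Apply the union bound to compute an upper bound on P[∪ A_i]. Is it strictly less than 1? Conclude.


Union bound: P[∪_{i=1}^{28} A_i] ≤ Σ_i P[A_i] ≤ 28·p = 28·(1/672) = 1/24.
Numerically: 1/24 ≈ 0.042.
Is 1/24 < 1? YES.
Since P[∪ A_i] ≤ 1/24 < 1, the complement has P[∩ A_i^c] ≥ 1 − 1/24 = 23/24 > 0, so some outcome avoids every A_i.

28·p = 1/24 ≈ 0.042; existence CERTIFIED by the union bound.


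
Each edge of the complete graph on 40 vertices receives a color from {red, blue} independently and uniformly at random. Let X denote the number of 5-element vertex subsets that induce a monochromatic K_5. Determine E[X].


Let X = Σ_S X_S over the C(40, 5) = 658008 subsets S of size 5, where X_S = 1 if the K_5 on S is monochromatic.
For a fixed S, the K_5 on S has C(5, 2) = 10 edges. P[all 10 edges red] = (1/2)^10, and likewise for blue, so P[monochromatic] = 2·(1/2)^10 = 2^{1 − 10} = 1/512.
By linearity of expectation: E[X] = C(40, 5) · 2^{1 − 10} = 658008 · 1/512 = 82251/64.
Numerically: E[X] ≈ 1285.17188.

E[X] = C(40,5)·2^(1−C(5,2)) = 82251/64 ≈ 1285.17188.


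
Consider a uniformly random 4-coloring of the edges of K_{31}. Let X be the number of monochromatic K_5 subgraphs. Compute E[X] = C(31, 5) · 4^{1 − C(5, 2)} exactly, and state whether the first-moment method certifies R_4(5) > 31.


E[X] = C(31, 5) · 4^{1 − 10} = 169911 · 4^{−9} = 169911/262144.
As a reduced fraction: E[X] = 169911/262144 ≈ 0.648.
Is E[X] < 1? YES.
Since E[X] < 1, there exists a 4-coloring of K_{31} with no monochromatic K_5; hence R_4(5) > 31.

E[X] = 169911/262144 ≈ 0.648; E[X] < 1, so R_4(5) > 31.


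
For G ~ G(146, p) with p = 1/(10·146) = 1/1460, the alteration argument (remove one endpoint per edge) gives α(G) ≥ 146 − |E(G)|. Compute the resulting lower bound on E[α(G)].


E[|E(G)|] = C(146, 2)·p = 10585 · (1/1460) = 29/4.
E[α(G)] ≥ n − E[|E(G)|] = 146 − 29/4 = 555/4.
Numerically: ≈ 138.75000.
(This is only a lower bound; the true E[α(G)] may be larger.)

E[α(G)] ≥ 555/4 ≈ 138.75000.


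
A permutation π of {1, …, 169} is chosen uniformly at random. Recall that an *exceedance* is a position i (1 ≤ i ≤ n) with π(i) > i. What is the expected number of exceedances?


Write X = Σ_{i=1}^{169} X_i, where X_i = 1_{π(i) > i}.
For each fixed i, π(i) is uniform over {1, …, 169} (marginal of a uniform permutation), so P[π(i) > i] = (n − i)/n. Summing: Σ_{i=1}^{169} (n − i)/n = (0 + 1 + … + 168)/169 = 169(169 − 1)/(2·169) = (169 − 1)/2.
Hence E[X] = Σ_{i=1}^{169} (169 − i)/169 = 84 ≈ 84.000000.

E[X] = 84 = 84.000000.


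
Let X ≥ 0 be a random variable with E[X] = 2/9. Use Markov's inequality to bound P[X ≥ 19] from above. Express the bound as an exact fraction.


μ = E[X] = 2/9, a = 19.
Markov: P[X ≥ 19] ≤ μ/a = (2/9)/19 = 2/171.
Numerically: ≈ 0.012.
(Since a = 19 > μ = 0.222, the bound 2/171 is < 1 and informative.)

P[X ≥ 19] ≤ 2/171 ≈ 0.012.


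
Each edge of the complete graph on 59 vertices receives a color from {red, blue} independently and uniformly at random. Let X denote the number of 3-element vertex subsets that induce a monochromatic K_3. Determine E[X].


Let X = Σ_S X_S over the C(59, 3) = 32509 subsets S of size 3, where X_S = 1 if the K_3 on S is monochromatic.
For a fixed S, the K_3 on S has C(3, 2) = 3 edges. P[all 3 edges red] = (1/2)^3, and likewise for blue, so P[monochromatic] = 2·(1/2)^3 = 2^{1 − 3} = 1/4.
Summing: E[X] = C(59, 3) · 2^{1 − 3} = 32509 · 1/4 = 32509/4.
Numerically: E[X] ≈ 8127.25000.

E[X] = C(59,3)·2^(1−C(3,2)) = 32509/4 ≈ 8127.25000.


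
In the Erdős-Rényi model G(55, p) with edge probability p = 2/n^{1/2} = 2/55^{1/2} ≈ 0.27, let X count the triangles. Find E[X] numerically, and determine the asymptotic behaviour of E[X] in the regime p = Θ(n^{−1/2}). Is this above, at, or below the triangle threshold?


Number of potential triangles: C(55, 3) = 26235.
Each occurs with probability p³ ≈ (0.27)³ ≈ 1.96131e-02.
By linearity: E[X] = C(55, 3)·p³ ≈ 26235 · 1.96131e-02 ≈ 514.549.
Since α = 1/2 < 1, p = c/n^{1/2} ≫ 1/n is above the triangle threshold p ~ 1/n. Asymptotically E[X] ~ (c³/6)·n^{3(1−α)} = (2³/6)·n^{1.5} → ∞; triangles are abundant w.h.p.

E[X] ≈ 514.549; in regime p = Θ(1/n^{1/2}) E[X] diverges (above the triangle threshold p ~ 1/n).


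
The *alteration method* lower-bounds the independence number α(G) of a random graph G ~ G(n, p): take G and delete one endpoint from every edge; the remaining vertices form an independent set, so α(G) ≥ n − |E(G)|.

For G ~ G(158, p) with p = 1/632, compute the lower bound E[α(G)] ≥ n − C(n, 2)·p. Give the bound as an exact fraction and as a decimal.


E[|E(G)|] = C(158, 2)·p = 12403 · (1/632) = 157/8.
E[α(G)] ≥ n − E[|E(G)|] = 158 − 157/8 = 1107/8.
Numerically: ≈ 138.375000.
(This is only a lower bound; the true E[α(G)] may be larger.)

E[α(G)] ≥ 1107/8 ≈ 138.375000.


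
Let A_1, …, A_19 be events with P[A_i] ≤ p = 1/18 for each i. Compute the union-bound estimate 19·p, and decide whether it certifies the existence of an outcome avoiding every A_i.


Union bound: P[∪_{i=1}^{19} A_i] ≤ Σ_i P[A_i] ≤ 19·p = 19·(1/18) = 19/18.
Numerically: 19/18 ≈ 1.055556.
Is 19/18 < 1? NO.
Since the bound 19/18 is ≥ 1, the union bound is uninformative here; it does NOT by itself certify existence.

19·p = 19/18 ≈ 1.055556; existence NOT certified by the union bound.


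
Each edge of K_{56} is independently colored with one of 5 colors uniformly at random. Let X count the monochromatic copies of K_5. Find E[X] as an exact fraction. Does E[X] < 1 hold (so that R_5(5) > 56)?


E[X] = C(56, 5) · 5^{1 − 10} = 3819816 · 5^{−9} = 3819816/1953125.
As a reduced fraction: E[X] = 3819816/1953125 ≈ 1.9557458.
Is E[X] < 1? NO.
Since E[X] ≥ 1, the first-moment bound is inconclusive at n = 56; it does NOT by itself certify R_5(5) > 56.

E[X] = 3819816/1953125 ≈ 1.9557458; E[X] ≥ 1; first-moment method inconclusive here.


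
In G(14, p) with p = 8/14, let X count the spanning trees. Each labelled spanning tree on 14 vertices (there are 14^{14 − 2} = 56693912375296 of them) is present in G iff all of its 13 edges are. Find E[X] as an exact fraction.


K_14 has 14^{14 − 2} = 56693912375296 labelled spanning trees.
For each such spanning tree H, let X_H = 1 if all 13 edges of H are present in G. Then P[X_H = 1] = p^{13} = (4/7)^{13} = 67108864/96889010407.
By linearity of expectation: E[X] = Σ_H E[X_H] = 56693912375296 · p^{13} = 56693912375296 · 67108864/96889010407 = 274877906944/7.
Numerically: E[X] ≈ 3.92683e+10.

E[X] = 56693912375296 · (4/7)^{13} = 274877906944/7 ≈ 3.92683e+10.


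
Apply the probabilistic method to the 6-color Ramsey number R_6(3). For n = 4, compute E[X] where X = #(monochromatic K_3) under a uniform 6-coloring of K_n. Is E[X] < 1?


E[X] = C(4, 3) · 6^{1 − 3} = 4 · 6^{−2} = 4/36.
As a reduced fraction: E[X] = 1/9 ≈ 0.111111.
Is E[X] < 1? YES.
Since E[X] < 1, there exists a 6-coloring of K_{4} with no monochromatic K_3; hence R_6(3) > 4.

E[X] = 1/9 ≈ 0.111111; E[X] < 1, so R_6(3) > 4.


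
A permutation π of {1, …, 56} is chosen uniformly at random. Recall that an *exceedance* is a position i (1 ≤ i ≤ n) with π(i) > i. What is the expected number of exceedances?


Write X = Σ_{i=1}^{56} X_i, where X_i = 1_{π(i) > i}.
For each fixed i, π(i) is uniform over {1, …, 56} (marginal of a uniform permutation), so P[π(i) > i] = (n − i)/n. Summing: Σ_{i=1}^{56} (n − i)/n = (0 + 1 + … + 55)/56 = 56(56 − 1)/(2·56) = (56 − 1)/2.
Hence E[X] = Σ_{i=1}^{56} (56 − i)/56 = 55/2 ≈ 27.500000.

E[X] = 55/2 = 27.500000.


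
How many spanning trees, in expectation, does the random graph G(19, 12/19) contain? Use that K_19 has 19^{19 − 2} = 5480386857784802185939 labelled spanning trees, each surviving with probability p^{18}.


K_19 has 19^{19 − 2} = 5480386857784802185939 labelled spanning trees.
For each such spanning tree H, let X_H = 1 if all 18 edges of H are present in G. Then P[X_H = 1] = p^{18} = (12/19)^{18} = 26623333280885243904/104127350297911241532841.
By linearity of expectation: E[X] = Σ_H E[X_H] = 5480386857784802185939 · p^{18} = 5480386857784802185939 · 26623333280885243904/104127350297911241532841 = 26623333280885243904/19.
Numerically: E[X] ≈ 1.40123e+18.

E[X] = 5480386857784802185939 · (12/19)^{18} = 26623333280885243904/19 ≈ 1.40123e+18.


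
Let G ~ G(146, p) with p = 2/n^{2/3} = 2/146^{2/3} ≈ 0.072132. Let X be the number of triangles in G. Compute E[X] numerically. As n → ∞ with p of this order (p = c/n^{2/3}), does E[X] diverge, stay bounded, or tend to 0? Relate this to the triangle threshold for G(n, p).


Number of potential triangles: C(146, 3) = 508080.
Each occurs with probability p³ ≈ (0.072132)³ ≈ 3.75304935e-04.
By linearity: E[X] = C(146, 3)·p³ ≈ 508080 · 3.75304935e-04 ≈ 190.684932.
Since α = 2/3 < 1, p = c/n^{2/3} ≫ 1/n is above the triangle threshold p ~ 1/n. Asymptotically E[X] ~ (c³/6)·n^{3(1−α)} = (2³/6)·n^{1} → ∞; triangles are abundant w.h.p.

E[X] ≈ 190.684932; in regime p = Θ(1/n^{2/3}) E[X] diverges (above the triangle threshold p ~ 1/n).


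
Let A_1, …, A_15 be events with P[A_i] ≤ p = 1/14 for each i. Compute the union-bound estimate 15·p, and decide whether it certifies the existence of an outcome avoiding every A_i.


Union bound: P[∪_{i=1}^{15} A_i] ≤ Σ_i P[A_i] ≤ 15·p = 15·(1/14) = 15/14.
Numerically: 15/14 ≈ 1.0714286.
Is 15/14 < 1? NO.
Since the bound 15/14 is ≥ 1, the union bound is uninformative here; it does NOT by itself certify existence.

15·p = 15/14 ≈ 1.0714286; existence NOT certified by the union bound.


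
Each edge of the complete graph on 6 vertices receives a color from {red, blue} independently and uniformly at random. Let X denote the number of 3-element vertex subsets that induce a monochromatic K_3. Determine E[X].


Let X = Σ_S X_S over the C(6, 3) = 20 subsets S of size 3, where X_S = 1 if the K_3 on S is monochromatic.
For a fixed S, the K_3 on S has C(3, 2) = 3 edges. P[all 3 edges red] = (1/2)^3, and likewise for blue, so P[monochromatic] = 2·(1/2)^3 = 2^{1 − 3} = 1/4.
By linearity of expectation: E[X] = C(6, 3) · 2^{1 − 3} = 20 · 1/4 = 5.
Numerically: E[X] ≈ 5.000000.

E[X] = C(6,3)·2^(1−C(3,2)) = 5 ≈ 5.000000.
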